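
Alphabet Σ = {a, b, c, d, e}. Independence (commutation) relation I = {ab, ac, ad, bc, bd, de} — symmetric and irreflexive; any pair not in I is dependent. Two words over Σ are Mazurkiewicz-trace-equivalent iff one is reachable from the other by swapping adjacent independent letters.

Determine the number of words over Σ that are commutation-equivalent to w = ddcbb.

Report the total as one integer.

10

#0=d has no predecessor
#1=d depends on [0:d]
#2=c depends on [1:d]
#3=b has no predecessor
#4=b depends on [3:b]
sources: [0:d, 3:b]
N(rest) = Σ N(rest − s) over sources s of rest; N(one piece) = 1:
  size 1 → [2]=1  [4]=1
  size 2 → [1,2]=1  [2,4]=2  [3,4]=1
  size 3 → [0,1,2]=1  [1,2,4]=3  [2,3,4]=3
  first=0(d) contributes 6
  first=3(b) contributes 4
|[w]| = 10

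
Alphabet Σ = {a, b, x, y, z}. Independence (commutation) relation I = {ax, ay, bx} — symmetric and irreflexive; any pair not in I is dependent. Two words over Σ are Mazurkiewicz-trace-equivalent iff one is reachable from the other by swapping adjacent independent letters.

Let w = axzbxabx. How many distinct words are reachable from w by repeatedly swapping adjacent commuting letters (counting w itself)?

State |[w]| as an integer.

20

drop 0:a onto floor
drop 1:x onto floor
drop 2:z onto {0:a, 1:x}
drop 3:b onto {2:z}
drop 4:x onto {2:z}
drop 5:a onto {3:b}
drop 6:b onto {5:a}
drop 7:x onto {4:x}
ground layer = {0:a, 1:x}
drop-orders for the pieces not yet dropped (sum over which currently-grounded one goes next):
  1 to go: {6} 1  {7} 1
  2 to go: {4,7} 1  {5,6} 1  {6,7} 2
  3 to go: {3,5,6} 1  {4,6,7} 3  {5,6,7} 3
  4 to go: {3,5,6,7} 4  {4,5,6,7} 6
  5 to go: {3,4,5,6,7} 10
  6 to go: {2,3,4,5,6,7} 10
  if 0:a drops first: 10 orders
  if 1:x drops first: 10 orders
heap linearizations: 20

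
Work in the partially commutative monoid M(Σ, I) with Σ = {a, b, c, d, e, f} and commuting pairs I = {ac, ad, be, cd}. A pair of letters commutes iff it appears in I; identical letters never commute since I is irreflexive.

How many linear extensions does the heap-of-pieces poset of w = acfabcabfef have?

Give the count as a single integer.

#0=a has no predecessor
#1=c has no predecessor
#2=f depends on [0:a, 1:c]
#3=a depends on [2:f]
#4=b depends on [3:a]
#5=c depends on [4:b]
#6=a depends on [4:b]
#7=b depends on [5:c, 6:a]
#8=f depends on [7:b]
#9=e depends on [8:f]
#10=f depends on [9:e]
sources: [0:a, 1:c]
N(rest) = Σ N(rest − s) over sources s of rest; N(one piece) = 1:
  size 1 → [10]=1
  size 2 → [9,10]=1
  size 3 → [8,9,10]=1
  size 4 → [7,8,9,10]=1
  size 5 → [5,7,8,9,10]=1  [6,7,8,9,10]=1
  size 6 → [5,6,7,8,9,10]=2
  size 7 → [4,5,6,7,8,9,10]=2
  size 8 → [3,4,5,6,7,8,9,10]=2
  size 9 → [2,3,4,5,6,7,8,9,10]=2
  first=0(a) contributes 2
  first=1(c) contributes 2
|[w]| = 4

4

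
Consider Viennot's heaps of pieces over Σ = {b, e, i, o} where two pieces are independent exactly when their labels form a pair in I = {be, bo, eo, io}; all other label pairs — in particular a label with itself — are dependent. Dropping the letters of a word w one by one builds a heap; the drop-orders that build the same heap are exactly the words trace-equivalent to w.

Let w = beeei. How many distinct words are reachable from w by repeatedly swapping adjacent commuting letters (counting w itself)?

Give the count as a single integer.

4

drop 0:b onto floor
drop 1:e onto floor
drop 2:e onto {1:e}
drop 3:e onto {2:e}
drop 4:i onto {0:b, 3:e}
ground layer = {0:b, 1:e}
drop-orders for the pieces not yet dropped (sum over which currently-grounded one goes next):
  1 to go: {4} 1
  2 to go: {0,4} 1  {3,4} 1
  3 to go: {0,3,4} 2  {2,3,4} 1
  if 0:b drops first: 1 orders
  if 1:e drops first: 3 orders
heap linearizations: 4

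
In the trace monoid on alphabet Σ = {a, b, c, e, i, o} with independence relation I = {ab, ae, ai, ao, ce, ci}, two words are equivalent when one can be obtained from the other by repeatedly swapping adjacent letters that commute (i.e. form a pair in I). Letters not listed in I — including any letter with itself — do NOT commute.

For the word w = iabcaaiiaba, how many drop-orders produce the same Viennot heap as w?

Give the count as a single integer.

190

piece 0:i — minimal
piece 1:a — minimal
piece 2:b rests on {0:i}
piece 3:c rests on {1:a, 2:b}
piece 4:a rests on {3:c}
piece 5:a rests on {4:a}
piece 6:i rests on {2:b}
piece 7:i rests on {6:i}
piece 8:a rests on {5:a}
piece 9:b rests on {3:c, 7:i}
piece 10:a rests on {8:a}
minimal pieces: {0:i, 1:a}
ways to finish when only these pieces remain (= sum over removing one remaining piece with nothing left below it):
  1 left: {9}→1  {10}→1
  2 left: {7,9}→1  {8,10}→1  {9,10}→2
  3 left: {5,8,10}→1  {6,7,9}→1  {7,9,10}→3  {8,9,10}→3
  4 left: {4,5,8,10}→1  {5,8,9,10}→4  {6,7,9,10}→4  {7,8,9,10}→6
  5 left: {4,5,8,9,10}→5  {5,7,8,9,10}→10  {6,7,8,9,10}→10
  6 left: {3,4,5,8,9,10}→5  {4,5,7,8,9,10}→15  {5,6,7,8,9,10}→20
  7 left: {1,3,4,5,8,9,10}→5  {3,4,5,7,8,9,10}→20  {4,5,6,7,8,9,10}→35
  8 left: {1,3,4,5,7,8,9,10}→25  {3,4,5,6,7,8,9,10}→55
  9 left: {1,3,4,5,6,7,8,9,10}→80  {2,3,4,5,6,7,8,9,10}→55
  placing 0:i first → 135 extensions
  placing 1:a first → 55 extensions
total linear extensions = 190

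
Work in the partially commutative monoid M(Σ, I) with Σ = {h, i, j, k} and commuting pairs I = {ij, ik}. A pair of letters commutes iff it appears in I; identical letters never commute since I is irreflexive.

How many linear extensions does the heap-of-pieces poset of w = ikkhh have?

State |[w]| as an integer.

#0=i has no predecessor
#1=k has no predecessor
#2=k depends on [1:k]
#3=h depends on [0:i, 2:k]
#4=h depends on [3:h]
sources: [0:i, 1:k]
N(rest) = Σ N(rest − s) over sources s of rest; N(one piece) = 1:
  size 1 → [4]=1
  size 2 → [3,4]=1
  size 3 → [0,3,4]=1  [2,3,4]=1
  first=0(i) contributes 1
  first=1(k) contributes 2
|[w]| = 3

3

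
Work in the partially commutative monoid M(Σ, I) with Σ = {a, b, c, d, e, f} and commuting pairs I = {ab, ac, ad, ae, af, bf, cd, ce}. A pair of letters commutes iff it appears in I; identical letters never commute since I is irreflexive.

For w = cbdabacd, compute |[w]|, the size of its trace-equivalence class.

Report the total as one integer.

56

#0=c has no predecessor
#1=b depends on [0:c]
#2=d depends on [1:b]
#3=a has no predecessor
#4=b depends on [2:d]
#5=a depends on [3:a]
#6=c depends on [4:b]
#7=d depends on [4:b]
sources: [0:c, 3:a]
N(rest) = Σ N(rest − s) over sources s of rest; N(one piece) = 1:
  size 1 → [5]=1  [6]=1  [7]=1
  size 2 → [3,5]=1  [5,6]=2  [5,7]=2  [6,7]=2
  size 3 → [3,5,6]=3  [3,5,7]=3  [4,6,7]=2  [5,6,7]=6
  size 4 → [2,4,6,7]=2  [3,5,6,7]=12  [4,5,6,7]=8
  size 5 → [1,2,4,6,7]=2  [2,4,5,6,7]=10  [3,4,5,6,7]=20
  size 6 → [0,1,2,4,6,7]=2  [1,2,4,5,6,7]=12  [2,3,4,5,6,7]=30
  first=0(c) contributes 42
  first=3(a) contributes 14
|[w]| = 56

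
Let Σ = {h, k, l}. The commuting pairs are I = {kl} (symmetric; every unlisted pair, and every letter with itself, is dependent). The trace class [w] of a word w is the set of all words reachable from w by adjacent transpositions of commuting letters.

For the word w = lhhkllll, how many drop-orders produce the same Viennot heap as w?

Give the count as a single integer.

5

piece 0:l — minimal
piece 1:h rests on {0:l}
piece 2:h rests on {1:h}
piece 3:k rests on {2:h}
piece 4:l rests on {2:h}
piece 5:l rests on {4:l}
piece 6:l rests on {5:l}
piece 7:l rests on {6:l}
minimal pieces: {0:l}
ways to finish when only these pieces remain (= sum over removing one remaining piece with nothing left below it):
  1 left: {3}→1  {7}→1
  2 left: {3,7}→2  {6,7}→1
  3 left: {3,6,7}→3  {5,6,7}→1
  4 left: {3,5,6,7}→4  {4,5,6,7}→1
  5 left: {3,4,5,6,7}→5
  6 left: {2,3,4,5,6,7}→5
  placing 0:l first → 5 extensions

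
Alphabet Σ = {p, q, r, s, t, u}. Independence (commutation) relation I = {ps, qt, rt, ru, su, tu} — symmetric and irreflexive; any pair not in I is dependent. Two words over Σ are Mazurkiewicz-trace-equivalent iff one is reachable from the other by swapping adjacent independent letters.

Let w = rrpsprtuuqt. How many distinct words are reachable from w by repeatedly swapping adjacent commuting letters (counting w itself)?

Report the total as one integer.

161

drop 0:r onto floor
drop 1:r onto {0:r}
drop 2:p onto {1:r}
drop 3:s onto {1:r}
drop 4:p onto {2:p}
drop 5:r onto {3:s, 4:p}
drop 6:t onto {3:s, 4:p}
drop 7:u onto {4:p}
drop 8:u onto {7:u}
drop 9:q onto {5:r, 8:u}
drop 10:t onto {6:t}
ground layer = {0:r}
drop-orders for the pieces not yet dropped (sum over which currently-grounded one goes next):
  1 to go: {9} 1  {10} 1
  2 to go: {5,9} 1  {6,10} 1  {8,9} 1  {9,10} 2
  3 to go: {5,8,9} 2  {5,9,10} 3  {6,9,10} 3  {7,8,9} 1  {8,9,10} 3
  4 to go: {5,6,9,10} 6  {5,7,8,9} 3  {5,8,9,10} 8  {6,8,9,10} 6  {7,8,9,10} 4
  5 to go: {3,5,6,9,10} 6  {5,6,8,9,10} 20  {5,7,8,9,10} 15  {6,7,8,9,10} 10
  6 to go: {3,5,6,8,9,10} 26  {5,6,7,8,9,10} 45
  7 to go: {3,5,6,7,8,9,10} 71  {4,5,6,7,8,9,10} 45
  8 to go: {2,4,5,6,7,8,9,10} 45  {3,4,5,6,7,8,9,10} 116
  9 to go: {2,3,4,5,6,7,8,9,10} 161
  if 0:r drops first: 161 orders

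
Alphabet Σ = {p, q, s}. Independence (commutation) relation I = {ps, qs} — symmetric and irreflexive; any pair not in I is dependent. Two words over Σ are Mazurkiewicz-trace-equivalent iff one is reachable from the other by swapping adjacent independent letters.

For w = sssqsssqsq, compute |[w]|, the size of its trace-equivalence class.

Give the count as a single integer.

drop 0:s onto floor
drop 1:s onto {0:s}
drop 2:s onto {1:s}
drop 3:q onto floor
drop 4:s onto {2:s}
drop 5:s onto {4:s}
drop 6:s onto {5:s}
drop 7:q onto {3:q}
drop 8:s onto {6:s}
drop 9:q onto {7:q}
ground layer = {0:s, 3:q}
drop-orders for the pieces not yet dropped (sum over which currently-grounded one goes next):
  1 to go: {8} 1  {9} 1
  2 to go: {6,8} 1  {7,9} 1  {8,9} 2
  3 to go: {3,7,9} 1  {5,6,8} 1  {6,8,9} 3  {7,8,9} 3
  4 to go: {3,7,8,9} 4  {4,5,6,8} 1  {5,6,8,9} 4  {6,7,8,9} 6
  5 to go: {2,4,5,6,8} 1  {3,6,7,8,9} 10  {4,5,6,8,9} 5  {5,6,7,8,9} 10
  6 to go: {1,2,4,5,6,8} 1  {2,4,5,6,8,9} 6  {3,5,6,7,8,9} 20  {4,5,6,7,8,9} 15
  7 to go: {0,1,2,4,5,6,8} 1  {1,2,4,5,6,8,9} 7  {2,4,5,6,7,8,9} 21  {3,4,5,6,7,8,9} 35
  8 to go: {0,1,2,4,5,6,8,9} 8  {1,2,4,5,6,7,8,9} 28  {2,3,4,5,6,7,8,9} 56
  if 0:s drops first: 84 orders
  if 3:q drops first: 36 orders
heap linearizations: 120

120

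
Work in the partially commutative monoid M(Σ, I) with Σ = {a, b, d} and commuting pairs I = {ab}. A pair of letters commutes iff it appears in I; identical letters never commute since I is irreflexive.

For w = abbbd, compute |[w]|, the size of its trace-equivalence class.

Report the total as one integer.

4

#0=a has no predecessor
#1=b has no predecessor
#2=b depends on [1:b]
#3=b depends on [2:b]
#4=d depends on [0:a, 3:b]
sources: [0:a, 1:b]
N(rest) = Σ N(rest − s) over sources s of rest; N(one piece) = 1:
  size 1 → [4]=1
  size 2 → [0,4]=1  [3,4]=1
  size 3 → [0,3,4]=2  [2,3,4]=1
  first=0(a) contributes 1
  first=1(b) contributes 3
|[w]| = 4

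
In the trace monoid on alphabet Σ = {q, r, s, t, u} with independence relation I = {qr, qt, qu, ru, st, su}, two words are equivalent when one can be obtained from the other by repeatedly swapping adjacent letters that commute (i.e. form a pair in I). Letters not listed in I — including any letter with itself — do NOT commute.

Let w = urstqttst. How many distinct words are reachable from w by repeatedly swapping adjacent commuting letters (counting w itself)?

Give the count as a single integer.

0(u) covers ∅
1(r) covers ∅
2(s) covers 1:r
3(t) covers 0:u, 1:r
4(q) covers 2:s
5(t) covers 3:t
6(t) covers 5:t
7(s) covers 4:q
8(t) covers 6:t
floor of heap: 0:u, 1:r
completions by unplaced set U, small U first (add the entries for U minus each lowest piece of U):
  |U|=1: {7}:1  {8}:1
  |U|=2: {4,7}:1  {6,8}:1  {7,8}:2
  |U|=3: {2,4,7}:1  {4,7,8}:3  {5,6,8}:1  {6,7,8}:3
  |U|=4: {2,4,7,8}:4  {3,5,6,8}:1  {4,6,7,8}:6  {5,6,7,8}:4
  |U|=5: {0,3,5,6,8}:1  {2,4,6,7,8}:10  {3,5,6,7,8}:5  {4,5,6,7,8}:10
  |U|=6: {0,3,5,6,7,8}:6  {2,4,5,6,7,8}:20  {3,4,5,6,7,8}:15
  |U|=7: {0,3,4,5,6,7,8}:21  {2,3,4,5,6,7,8}:35
  start at 0(u): 35
  start at 1(r): 56
sum over floor = 91

91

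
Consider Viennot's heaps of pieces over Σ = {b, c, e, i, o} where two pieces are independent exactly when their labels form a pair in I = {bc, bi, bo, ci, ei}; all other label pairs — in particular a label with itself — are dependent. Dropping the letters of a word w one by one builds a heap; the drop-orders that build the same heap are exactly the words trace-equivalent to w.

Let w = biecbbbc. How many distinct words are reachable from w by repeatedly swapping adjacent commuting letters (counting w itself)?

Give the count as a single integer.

0(b) covers ∅
1(i) covers ∅
2(e) covers 0:b
3(c) covers 2:e
4(b) covers 2:e
5(b) covers 4:b
6(b) covers 5:b
7(c) covers 3:c
floor of heap: 0:b, 1:i
completions by unplaced set U, small U first (add the entries for U minus each lowest piece of U):
  |U|=1: {1}:1  {6}:1  {7}:1
  |U|=2: {1,6}:2  {1,7}:2  {3,7}:1  {5,6}:1  {6,7}:2
  |U|=3: {1,3,7}:3  {1,5,6}:3  {1,6,7}:6  {3,6,7}:3  {4,5,6}:1  {5,6,7}:3
  |U|=4: {1,3,6,7}:12  {1,4,5,6}:4  {1,5,6,7}:12  {3,5,6,7}:6  {4,5,6,7}:4
  |U|=5: {1,3,5,6,7}:30  {1,4,5,6,7}:20  {3,4,5,6,7}:10
  |U|=6: {1,3,4,5,6,7}:60  {2,3,4,5,6,7}:10
  start at 0(b): 70
  start at 1(i): 10
sum over floor = 80

80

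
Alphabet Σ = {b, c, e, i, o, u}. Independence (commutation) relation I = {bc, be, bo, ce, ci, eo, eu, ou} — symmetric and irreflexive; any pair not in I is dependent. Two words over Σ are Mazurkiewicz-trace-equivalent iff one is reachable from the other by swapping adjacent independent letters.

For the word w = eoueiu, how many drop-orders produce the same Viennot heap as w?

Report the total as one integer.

#0=e has no predecessor
#1=o has no predecessor
#2=u has no predecessor
#3=e depends on [0:e]
#4=i depends on [1:o, 2:u, 3:e]
#5=u depends on [4:i]
sources: [0:e, 1:o, 2:u]
N(rest) = Σ N(rest − s) over sources s of rest; N(one piece) = 1:
  size 1 → [5]=1
  size 2 → [4,5]=1
  size 3 → [1,4,5]=1  [2,4,5]=1  [3,4,5]=1
  size 4 → [0,3,4,5]=1  [1,2,4,5]=2  [1,3,4,5]=2  [2,3,4,5]=2
  first=0(e) contributes 6
  first=1(o) contributes 3
  first=2(u) contributes 3
|[w]| = 12

12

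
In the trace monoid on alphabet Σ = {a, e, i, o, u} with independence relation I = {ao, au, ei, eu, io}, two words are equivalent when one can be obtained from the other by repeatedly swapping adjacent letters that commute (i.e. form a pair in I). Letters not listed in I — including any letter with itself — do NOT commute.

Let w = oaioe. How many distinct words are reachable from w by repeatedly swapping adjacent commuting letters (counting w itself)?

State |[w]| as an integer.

#0=o has no predecessor
#1=a has no predecessor
#2=i depends on [1:a]
#3=o depends on [0:o]
#4=e depends on [1:a, 3:o]
sources: [0:o, 1:a]
N(rest) = Σ N(rest − s) over sources s of rest; N(one piece) = 1:
  size 1 → [2]=1  [4]=1
  size 2 → [2,4]=2  [3,4]=1
  size 3 → [0,3,4]=1  [1,2,4]=2  [2,3,4]=3
  first=0(o) contributes 5
  first=1(a) contributes 4
|[w]| = 9

9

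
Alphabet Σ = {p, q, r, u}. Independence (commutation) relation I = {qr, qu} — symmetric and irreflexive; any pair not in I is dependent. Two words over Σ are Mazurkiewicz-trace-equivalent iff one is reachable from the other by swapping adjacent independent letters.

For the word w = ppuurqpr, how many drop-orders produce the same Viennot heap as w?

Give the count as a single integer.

piece 0:p — minimal
piece 1:p rests on {0:p}
piece 2:u rests on {1:p}
piece 3:u rests on {2:u}
piece 4:r rests on {3:u}
piece 5:q rests on {1:p}
piece 6:p rests on {4:r, 5:q}
piece 7:r rests on {6:p}
minimal pieces: {0:p}
ways to finish when only these pieces remain (= sum over removing one remaining piece with nothing left below it):
  1 left: {7}→1
  2 left: {6,7}→1
  3 left: {4,6,7}→1  {5,6,7}→1
  4 left: {3,4,6,7}→1  {4,5,6,7}→2
  5 left: {2,3,4,6,7}→1  {3,4,5,6,7}→3
  6 left: {2,3,4,5,6,7}→4
  placing 0:p first → 4 extensions

4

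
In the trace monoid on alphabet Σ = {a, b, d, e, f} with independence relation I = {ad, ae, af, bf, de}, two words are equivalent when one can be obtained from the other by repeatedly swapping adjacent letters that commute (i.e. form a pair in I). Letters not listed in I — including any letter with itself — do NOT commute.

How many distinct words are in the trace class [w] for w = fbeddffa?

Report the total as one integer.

drop 0:f onto floor
drop 1:b onto floor
drop 2:e onto {0:f, 1:b}
drop 3:d onto {0:f, 1:b}
drop 4:d onto {3:d}
drop 5:f onto {2:e, 4:d}
drop 6:f onto {5:f}
drop 7:a onto {1:b}
ground layer = {0:f, 1:b}
drop-orders for the pieces not yet dropped (sum over which currently-grounded one goes next):
  1 to go: {6} 1  {7} 1
  2 to go: {5,6} 1  {6,7} 2
  3 to go: {2,5,6} 1  {4,5,6} 1  {5,6,7} 3
  4 to go: {2,4,5,6} 2  {2,5,6,7} 4  {3,4,5,6} 1  {4,5,6,7} 4
  5 to go: {2,3,4,5,6} 3  {2,4,5,6,7} 10  {3,4,5,6,7} 5
  6 to go: {0,2,3,4,5,6} 3  {2,3,4,5,6,7} 18
  if 0:f drops first: 18 orders
  if 1:b drops first: 21 orders
heap linearizations: 39

39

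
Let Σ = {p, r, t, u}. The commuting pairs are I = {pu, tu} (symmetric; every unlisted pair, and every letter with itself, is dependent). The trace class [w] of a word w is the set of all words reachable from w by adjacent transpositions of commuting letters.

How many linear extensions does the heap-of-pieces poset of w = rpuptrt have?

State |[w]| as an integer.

4

0(r) covers ∅
1(p) covers 0:r
2(u) covers 0:r
3(p) covers 1:p
4(t) covers 3:p
5(r) covers 2:u, 4:t
6(t) covers 5:r
floor of heap: 0:r
completions by unplaced set U, small U first (add the entries for U minus each lowest piece of U):
  |U|=1: {6}:1
  |U|=2: {5,6}:1
  |U|=3: {2,5,6}:1  {4,5,6}:1
  |U|=4: {2,4,5,6}:2  {3,4,5,6}:1
  |U|=5: {1,3,4,5,6}:1  {2,3,4,5,6}:3
  start at 0(r): 4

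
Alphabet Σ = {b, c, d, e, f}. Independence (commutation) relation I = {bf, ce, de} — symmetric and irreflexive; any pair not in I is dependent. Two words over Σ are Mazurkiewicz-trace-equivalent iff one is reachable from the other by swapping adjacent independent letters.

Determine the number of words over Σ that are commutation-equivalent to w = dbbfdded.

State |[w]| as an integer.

12

0(d) covers ∅
1(b) covers 0:d
2(b) covers 1:b
3(f) covers 0:d
4(d) covers 2:b, 3:f
5(d) covers 4:d
6(e) covers 2:b, 3:f
7(d) covers 5:d
floor of heap: 0:d
completions by unplaced set U, small U first (add the entries for U minus each lowest piece of U):
  |U|=1: {6}:1  {7}:1
  |U|=2: {5,7}:1  {6,7}:2
  |U|=3: {4,5,7}:1  {5,6,7}:3
  |U|=4: {4,5,6,7}:4
  |U|=5: {2,4,5,6,7}:4  {3,4,5,6,7}:4
  |U|=6: {1,2,4,5,6,7}:4  {2,3,4,5,6,7}:8
  start at 0(d): 12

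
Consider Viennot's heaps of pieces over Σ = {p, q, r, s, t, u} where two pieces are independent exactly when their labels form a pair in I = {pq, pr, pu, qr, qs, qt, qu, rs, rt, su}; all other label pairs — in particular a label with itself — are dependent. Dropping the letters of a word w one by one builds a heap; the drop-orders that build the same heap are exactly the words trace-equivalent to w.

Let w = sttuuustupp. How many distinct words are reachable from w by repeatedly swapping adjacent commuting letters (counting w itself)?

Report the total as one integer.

piece 0:s — minimal
piece 1:t rests on {0:s}
piece 2:t rests on {1:t}
piece 3:u rests on {2:t}
piece 4:u rests on {3:u}
piece 5:u rests on {4:u}
piece 6:s rests on {2:t}
piece 7:t rests on {5:u, 6:s}
piece 8:u rests on {7:t}
piece 9:p rests on {7:t}
piece 10:p rests on {9:p}
minimal pieces: {0:s}
ways to finish when only these pieces remain (= sum over removing one remaining piece with nothing left below it):
  1 left: {8}→1  {10}→1
  2 left: {8,10}→2  {9,10}→1
  3 left: {8,9,10}→3
  4 left: {7,8,9,10}→3
  5 left: {5,7,8,9,10}→3  {6,7,8,9,10}→3
  6 left: {4,5,7,8,9,10}→3  {5,6,7,8,9,10}→6
  7 left: {3,4,5,7,8,9,10}→3  {4,5,6,7,8,9,10}→9
  8 left: {3,4,5,6,7,8,9,10}→12
  9 left: {2,3,4,5,6,7,8,9,10}→12
  placing 0:s first → 12 extensions

12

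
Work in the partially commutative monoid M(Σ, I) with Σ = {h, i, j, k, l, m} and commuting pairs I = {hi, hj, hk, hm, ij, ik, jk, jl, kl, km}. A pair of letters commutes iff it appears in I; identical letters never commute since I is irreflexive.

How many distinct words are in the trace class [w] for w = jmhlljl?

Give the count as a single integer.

13

piece 0:j — minimal
piece 1:m rests on {0:j}
piece 2:h — minimal
piece 3:l rests on {1:m, 2:h}
piece 4:l rests on {3:l}
piece 5:j rests on {1:m}
piece 6:l rests on {4:l}
minimal pieces: {0:j, 2:h}
ways to finish when only these pieces remain (= sum over removing one remaining piece with nothing left below it):
  1 left: {5}→1  {6}→1
  2 left: {4,6}→1  {5,6}→2
  3 left: {3,4,6}→1  {4,5,6}→3
  4 left: {2,3,4,6}→1  {3,4,5,6}→4
  5 left: {1,3,4,5,6}→4  {2,3,4,5,6}→5
  placing 0:j first → 9 extensions
  placing 2:h first → 4 extensions
total linear extensions = 13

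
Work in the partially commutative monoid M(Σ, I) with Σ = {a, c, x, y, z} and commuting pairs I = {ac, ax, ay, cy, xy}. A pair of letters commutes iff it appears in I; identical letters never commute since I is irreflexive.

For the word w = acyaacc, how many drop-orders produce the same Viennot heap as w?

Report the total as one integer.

140

piece 0:a — minimal
piece 1:c — minimal
piece 2:y — minimal
piece 3:a rests on {0:a}
piece 4:a rests on {3:a}
piece 5:c rests on {1:c}
piece 6:c rests on {5:c}
minimal pieces: {0:a, 1:c, 2:y}
ways to finish when only these pieces remain (= sum over removing one remaining piece with nothing left below it):
  1 left: {2}→1  {4}→1  {6}→1
  2 left: {2,4}→2  {2,6}→2  {3,4}→1  {4,6}→2  {5,6}→1
  3 left: {0,3,4}→1  {1,5,6}→1  {2,3,4}→3  {2,4,6}→6  {2,5,6}→3  {3,4,6}→3  {4,5,6}→3
  4 left: {0,2,3,4}→4  {0,3,4,6}→4  {1,2,5,6}→4  {1,4,5,6}→4  {2,3,4,6}→12  {2,4,5,6}→12  {3,4,5,6}→6
  5 left: {0,2,3,4,6}→20  {0,3,4,5,6}→10  {1,2,4,5,6}→20  {1,3,4,5,6}→10  {2,3,4,5,6}→30
  placing 0:a first → 60 extensions
  placing 1:c first → 60 extensions
  placing 2:y first → 20 extensions
total linear extensions = 140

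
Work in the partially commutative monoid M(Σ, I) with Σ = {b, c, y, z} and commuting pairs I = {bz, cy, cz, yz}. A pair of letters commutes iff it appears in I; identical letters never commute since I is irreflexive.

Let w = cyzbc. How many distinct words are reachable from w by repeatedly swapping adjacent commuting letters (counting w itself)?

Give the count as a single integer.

drop 0:c onto floor
drop 1:y onto floor
drop 2:z onto floor
drop 3:b onto {0:c, 1:y}
drop 4:c onto {3:b}
ground layer = {0:c, 1:y, 2:z}
drop-orders for the pieces not yet dropped (sum over which currently-grounded one goes next):
  1 to go: {2} 1  {4} 1
  2 to go: {2,4} 2  {3,4} 1
  3 to go: {0,3,4} 1  {1,3,4} 1  {2,3,4} 3
  if 0:c drops first: 4 orders
  if 1:y drops first: 4 orders
  if 2:z drops first: 2 orders
heap linearizations: 10

10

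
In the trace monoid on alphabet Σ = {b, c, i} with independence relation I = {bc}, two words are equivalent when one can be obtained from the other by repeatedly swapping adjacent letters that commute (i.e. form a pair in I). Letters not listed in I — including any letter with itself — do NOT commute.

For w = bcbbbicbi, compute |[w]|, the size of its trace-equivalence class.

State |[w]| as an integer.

0(b) covers ∅
1(c) covers ∅
2(b) covers 0:b
3(b) covers 2:b
4(b) covers 3:b
5(i) covers 1:c, 4:b
6(c) covers 5:i
7(b) covers 5:i
8(i) covers 6:c, 7:b
floor of heap: 0:b, 1:c
completions by unplaced set U, small U first (add the entries for U minus each lowest piece of U):
  |U|=1: {8}:1
  |U|=2: {6,8}:1  {7,8}:1
  |U|=3: {6,7,8}:2
  |U|=4: {5,6,7,8}:2
  |U|=5: {1,5,6,7,8}:2  {4,5,6,7,8}:2
  |U|=6: {1,4,5,6,7,8}:4  {3,4,5,6,7,8}:2
  |U|=7: {1,3,4,5,6,7,8}:6  {2,3,4,5,6,7,8}:2
  start at 0(b): 8
  start at 1(c): 2
sum over floor = 10

10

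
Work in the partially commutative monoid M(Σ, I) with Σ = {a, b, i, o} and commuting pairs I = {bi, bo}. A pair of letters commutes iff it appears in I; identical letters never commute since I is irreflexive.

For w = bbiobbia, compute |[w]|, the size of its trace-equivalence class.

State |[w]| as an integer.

35

piece 0:b — minimal
piece 1:b rests on {0:b}
piece 2:i — minimal
piece 3:o rests on {2:i}
piece 4:b rests on {1:b}
piece 5:b rests on {4:b}
piece 6:i rests on {3:o}
piece 7:a rests on {5:b, 6:i}
minimal pieces: {0:b, 2:i}
ways to finish when only these pieces remain (= sum over removing one remaining piece with nothing left below it):
  1 left: {7}→1
  2 left: {5,7}→1  {6,7}→1
  3 left: {3,6,7}→1  {4,5,7}→1  {5,6,7}→2
  4 left: {1,4,5,7}→1  {2,3,6,7}→1  {3,5,6,7}→3  {4,5,6,7}→3
  5 left: {0,1,4,5,7}→1  {1,4,5,6,7}→4  {2,3,5,6,7}→4  {3,4,5,6,7}→6
  6 left: {0,1,4,5,6,7}→5  {1,3,4,5,6,7}→10  {2,3,4,5,6,7}→10
  placing 0:b first → 20 extensions
  placing 2:i first → 15 extensions
total linear extensions = 35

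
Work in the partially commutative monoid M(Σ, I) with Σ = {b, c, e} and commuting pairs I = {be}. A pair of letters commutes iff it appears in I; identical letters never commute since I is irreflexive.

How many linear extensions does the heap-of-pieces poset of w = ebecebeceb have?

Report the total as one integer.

18

drop 0:e onto floor
drop 1:b onto floor
drop 2:e onto {0:e}
drop 3:c onto {1:b, 2:e}
drop 4:e onto {3:c}
drop 5:b onto {3:c}
drop 6:e onto {4:e}
drop 7:c onto {5:b, 6:e}
drop 8:e onto {7:c}
drop 9:b onto {7:c}
ground layer = {0:e, 1:b}
drop-orders for the pieces not yet dropped (sum over which currently-grounded one goes next):
  1 to go: {8} 1  {9} 1
  2 to go: {8,9} 2
  3 to go: {7,8,9} 2
  4 to go: {5,7,8,9} 2  {6,7,8,9} 2
  5 to go: {4,6,7,8,9} 2  {5,6,7,8,9} 4
  6 to go: {4,5,6,7,8,9} 6
  7 to go: {3,4,5,6,7,8,9} 6
  8 to go: {1,3,4,5,6,7,8,9} 6  {2,3,4,5,6,7,8,9} 6
  if 0:e drops first: 12 orders
  if 1:b drops first: 6 orders
heap linearizations: 18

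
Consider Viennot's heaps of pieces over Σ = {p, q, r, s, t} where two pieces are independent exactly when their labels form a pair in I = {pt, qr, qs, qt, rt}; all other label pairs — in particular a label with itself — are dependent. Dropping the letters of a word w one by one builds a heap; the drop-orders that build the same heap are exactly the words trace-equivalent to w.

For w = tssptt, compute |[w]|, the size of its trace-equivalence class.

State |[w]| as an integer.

3

piece 0:t — minimal
piece 1:s rests on {0:t}
piece 2:s rests on {1:s}
piece 3:p rests on {2:s}
piece 4:t rests on {2:s}
piece 5:t rests on {4:t}
minimal pieces: {0:t}
ways to finish when only these pieces remain (= sum over removing one remaining piece with nothing left below it):
  1 left: {3}→1  {5}→1
  2 left: {3,5}→2  {4,5}→1
  3 left: {3,4,5}→3
  4 left: {2,3,4,5}→3
  placing 0:t first → 3 extensions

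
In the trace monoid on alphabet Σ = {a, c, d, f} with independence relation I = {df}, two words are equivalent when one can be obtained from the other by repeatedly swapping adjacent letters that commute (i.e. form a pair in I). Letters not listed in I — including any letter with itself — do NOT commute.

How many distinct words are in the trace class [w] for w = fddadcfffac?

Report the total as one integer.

#0=f has no predecessor
#1=d has no predecessor
#2=d depends on [1:d]
#3=a depends on [0:f, 2:d]
#4=d depends on [3:a]
#5=c depends on [4:d]
#6=f depends on [5:c]
#7=f depends on [6:f]
#8=f depends on [7:f]
#9=a depends on [8:f]
#10=c depends on [9:a]
sources: [0:f, 1:d]
N(rest) = Σ N(rest − s) over sources s of rest; N(one piece) = 1:
  size 1 → [10]=1
  size 2 → [9,10]=1
  size 3 → [8,9,10]=1
  size 4 → [7,8,9,10]=1
  size 5 → [6,7,8,9,10]=1
  size 6 → [5,6,7,8,9,10]=1
  size 7 → [4,5,6,7,8,9,10]=1
  size 8 → [3,4,5,6,7,8,9,10]=1
  size 9 → [0,3,4,5,6,7,8,9,10]=1  [2,3,4,5,6,7,8,9,10]=1
  first=0(f) contributes 1
  first=1(d) contributes 2
|[w]| = 3

3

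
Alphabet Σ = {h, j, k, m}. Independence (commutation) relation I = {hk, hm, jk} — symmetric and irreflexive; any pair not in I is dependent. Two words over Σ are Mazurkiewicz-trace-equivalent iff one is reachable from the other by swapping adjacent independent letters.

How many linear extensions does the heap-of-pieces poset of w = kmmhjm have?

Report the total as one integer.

4

#0=k has no predecessor
#1=m depends on [0:k]
#2=m depends on [1:m]
#3=h has no predecessor
#4=j depends on [2:m, 3:h]
#5=m depends on [4:j]
sources: [0:k, 3:h]
N(rest) = Σ N(rest − s) over sources s of rest; N(one piece) = 1:
  size 1 → [5]=1
  size 2 → [4,5]=1
  size 3 → [2,4,5]=1  [3,4,5]=1
  size 4 → [1,2,4,5]=1  [2,3,4,5]=2
  first=0(k) contributes 3
  first=3(h) contributes 1
|[w]| = 4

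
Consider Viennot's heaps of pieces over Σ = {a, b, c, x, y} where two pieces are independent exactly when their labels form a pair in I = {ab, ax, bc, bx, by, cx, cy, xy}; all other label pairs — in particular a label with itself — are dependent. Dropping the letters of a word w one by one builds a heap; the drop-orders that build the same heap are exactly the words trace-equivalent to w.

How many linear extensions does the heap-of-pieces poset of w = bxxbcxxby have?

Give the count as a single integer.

2520

0(b) covers ∅
1(x) covers ∅
2(x) covers 1:x
3(b) covers 0:b
4(c) covers ∅
5(x) covers 2:x
6(x) covers 5:x
7(b) covers 3:b
8(y) covers ∅
floor of heap: 0:b, 1:x, 4:c, 8:y
completions by unplaced set U, small U first (add the entries for U minus each lowest piece of U):
  |U|=1: {4}:1  {6}:1  {7}:1  {8}:1
  |U|=2: {3,7}:1  {4,6}:2  {4,7}:2  {4,8}:2  {5,6}:1  {6,7}:2  {6,8}:2  {7,8}:2
  |U|=3: {0,3,7}:1  {2,5,6}:1  {3,4,7}:3  {3,6,7}:3  {3,7,8}:3  {4,5,6}:3  {4,6,7}:6  {4,6,8}:6  {4,7,8}:6  {5,6,7}:3  {5,6,8}:3  {6,7,8}:6
  |U|=4: {0,3,4,7}:4  {0,3,6,7}:4  {0,3,7,8}:4  {1,2,5,6}:1  {2,4,5,6}:4  {2,5,6,7}:4  {2,5,6,8}:4  {3,4,6,7}:12  {3,4,7,8}:12  {3,5,6,7}:6  {3,6,7,8}:12  {4,5,6,7}:12  {4,5,6,8}:12  {4,6,7,8}:24  {5,6,7,8}:12
  |U|=5: {0,3,4,6,7}:20  {0,3,4,7,8}:20  {0,3,5,6,7}:10  {0,3,6,7,8}:20  {1,2,4,5,6}:5  {1,2,5,6,7}:5  {1,2,5,6,8}:5  {2,3,5,6,7}:10  {2,4,5,6,7}:20  {2,4,5,6,8}:20  {2,5,6,7,8}:20  {3,4,5,6,7}:30  {3,4,6,7,8}:60  {3,5,6,7,8}:30  {4,5,6,7,8}:60
  |U|=6: {0,2,3,5,6,7}:20  {0,3,4,5,6,7}:60  {0,3,4,6,7,8}:120  {0,3,5,6,7,8}:60  {1,2,3,5,6,7}:15  {1,2,4,5,6,7}:30  {1,2,4,5,6,8}:30  {1,2,5,6,7,8}:30  {2,3,4,5,6,7}:60  {2,3,5,6,7,8}:60  {2,4,5,6,7,8}:120  {3,4,5,6,7,8}:180
  |U|=7: {0,1,2,3,5,6,7}:35  {0,2,3,4,5,6,7}:140  {0,2,3,5,6,7,8}:140  {0,3,4,5,6,7,8}:420  {1,2,3,4,5,6,7}:105  {1,2,3,5,6,7,8}:105  {1,2,4,5,6,7,8}:210  {2,3,4,5,6,7,8}:420
  start at 0(b): 840
  start at 1(x): 1120
  start at 4(c): 280
  start at 8(y): 280
sum over floor = 2520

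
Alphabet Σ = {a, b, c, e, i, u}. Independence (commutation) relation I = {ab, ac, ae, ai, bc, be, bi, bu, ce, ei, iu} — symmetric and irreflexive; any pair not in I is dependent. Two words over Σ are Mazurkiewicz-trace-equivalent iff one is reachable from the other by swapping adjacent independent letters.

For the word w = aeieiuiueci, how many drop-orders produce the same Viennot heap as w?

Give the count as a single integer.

588

piece 0:a — minimal
piece 1:e — minimal
piece 2:i — minimal
piece 3:e rests on {1:e}
piece 4:i rests on {2:i}
piece 5:u rests on {0:a, 3:e}
piece 6:i rests on {4:i}
piece 7:u rests on {5:u}
piece 8:e rests on {7:u}
piece 9:c rests on {6:i, 7:u}
piece 10:i rests on {9:c}
minimal pieces: {0:a, 1:e, 2:i}
ways to finish when only these pieces remain (= sum over removing one remaining piece with nothing left below it):
  1 left: {8}→1  {10}→1
  2 left: {8,10}→2  {9,10}→1
  3 left: {6,9,10}→1  {8,9,10}→3
  4 left: {4,6,9,10}→1  {6,8,9,10}→4  {7,8,9,10}→3
  5 left: {2,4,6,9,10}→1  {4,6,8,9,10}→5  {5,7,8,9,10}→3  {6,7,8,9,10}→7
  6 left: {0,5,7,8,9,10}→3  {2,4,6,8,9,10}→6  {3,5,7,8,9,10}→3  {4,6,7,8,9,10}→12  {5,6,7,8,9,10}→10
  7 left: {0,3,5,7,8,9,10}→6  {0,5,6,7,8,9,10}→13  {1,3,5,7,8,9,10}→3  {2,4,6,7,8,9,10}→18  {3,5,6,7,8,9,10}→13  {4,5,6,7,8,9,10}→22
  8 left: {0,1,3,5,7,8,9,10}→9  {0,3,5,6,7,8,9,10}→32  {0,4,5,6,7,8,9,10}→35  {1,3,5,6,7,8,9,10}→16  {2,4,5,6,7,8,9,10}→40  {3,4,5,6,7,8,9,10}→35
  9 left: {0,1,3,5,6,7,8,9,10}→57  {0,2,4,5,6,7,8,9,10}→75  {0,3,4,5,6,7,8,9,10}→102  {1,3,4,5,6,7,8,9,10}→51  {2,3,4,5,6,7,8,9,10}→75
  placing 0:a first → 126 extensions
  placing 1:e first → 252 extensions
  placing 2:i first → 210 extensions
total linear extensions = 588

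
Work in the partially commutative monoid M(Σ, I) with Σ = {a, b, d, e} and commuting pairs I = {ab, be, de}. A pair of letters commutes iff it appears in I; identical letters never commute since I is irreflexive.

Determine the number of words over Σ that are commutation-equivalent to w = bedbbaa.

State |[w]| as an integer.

22

0(b) covers ∅
1(e) covers ∅
2(d) covers 0:b
3(b) covers 2:d
4(b) covers 3:b
5(a) covers 1:e, 2:d
6(a) covers 5:a
floor of heap: 0:b, 1:e
completions by unplaced set U, small U first (add the entries for U minus each lowest piece of U):
  |U|=1: {4}:1  {6}:1
  |U|=2: {3,4}:1  {4,6}:2  {5,6}:1
  |U|=3: {1,5,6}:1  {3,4,6}:3  {4,5,6}:3
  |U|=4: {1,4,5,6}:4  {3,4,5,6}:6
  |U|=5: {1,3,4,5,6}:10  {2,3,4,5,6}:6
  start at 0(b): 16
  start at 1(e): 6
sum over floor = 22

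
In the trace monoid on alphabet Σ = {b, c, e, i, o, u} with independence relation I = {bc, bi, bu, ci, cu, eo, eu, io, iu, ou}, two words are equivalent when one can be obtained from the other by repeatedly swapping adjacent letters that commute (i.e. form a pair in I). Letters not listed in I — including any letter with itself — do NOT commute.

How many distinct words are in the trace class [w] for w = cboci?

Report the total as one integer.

drop 0:c onto floor
drop 1:b onto floor
drop 2:o onto {0:c, 1:b}
drop 3:c onto {2:o}
drop 4:i onto floor
ground layer = {0:c, 1:b, 4:i}
drop-orders for the pieces not yet dropped (sum over which currently-grounded one goes next):
  1 to go: {3} 1  {4} 1
  2 to go: {2,3} 1  {3,4} 2
  3 to go: {0,2,3} 1  {1,2,3} 1  {2,3,4} 3
  if 0:c drops first: 4 orders
  if 1:b drops first: 4 orders
  if 4:i drops first: 2 orders
heap linearizations: 10

10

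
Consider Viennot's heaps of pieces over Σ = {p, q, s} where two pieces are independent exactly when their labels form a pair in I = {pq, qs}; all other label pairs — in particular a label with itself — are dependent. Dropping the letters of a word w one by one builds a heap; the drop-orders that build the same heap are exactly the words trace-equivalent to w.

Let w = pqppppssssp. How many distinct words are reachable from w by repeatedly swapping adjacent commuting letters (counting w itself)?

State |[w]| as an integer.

drop 0:p onto floor
drop 1:q onto floor
drop 2:p onto {0:p}
drop 3:p onto {2:p}
drop 4:p onto {3:p}
drop 5:p onto {4:p}
drop 6:s onto {5:p}
drop 7:s onto {6:s}
drop 8:s onto {7:s}
drop 9:s onto {8:s}
drop 10:p onto {9:s}
ground layer = {0:p, 1:q}
drop-orders for the pieces not yet dropped (sum over which currently-grounded one goes next):
  1 to go: {1} 1  {10} 1
  2 to go: {1,10} 2  {9,10} 1
  3 to go: {1,9,10} 3  {8,9,10} 1
  4 to go: {1,8,9,10} 4  {7,8,9,10} 1
  5 to go: {1,7,8,9,10} 5  {6,7,8,9,10} 1
  6 to go: {1,6,7,8,9,10} 6  {5,6,7,8,9,10} 1
  7 to go: {1,5,6,7,8,9,10} 7  {4,5,6,7,8,9,10} 1
  8 to go: {1,4,5,6,7,8,9,10} 8  {3,4,5,6,7,8,9,10} 1
  9 to go: {1,3,4,5,6,7,8,9,10} 9  {2,3,4,5,6,7,8,9,10} 1
  if 0:p drops first: 10 orders
  if 1:q drops first: 1 orders
heap linearizations: 11

11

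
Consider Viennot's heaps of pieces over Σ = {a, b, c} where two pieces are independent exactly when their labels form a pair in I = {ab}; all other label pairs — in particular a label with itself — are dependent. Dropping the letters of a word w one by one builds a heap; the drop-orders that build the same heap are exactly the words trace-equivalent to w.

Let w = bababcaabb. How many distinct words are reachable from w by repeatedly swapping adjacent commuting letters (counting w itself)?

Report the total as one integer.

60

#0=b has no predecessor
#1=a has no predecessor
#2=b depends on [0:b]
#3=a depends on [1:a]
#4=b depends on [2:b]
#5=c depends on [3:a, 4:b]
#6=a depends on [5:c]
#7=a depends on [6:a]
#8=b depends on [5:c]
#9=b depends on [8:b]
sources: [0:b, 1:a]
N(rest) = Σ N(rest − s) over sources s of rest; N(one piece) = 1:
  size 1 → [7]=1  [9]=1
  size 2 → [6,7]=1  [7,9]=2  [8,9]=1
  size 3 → [6,7,9]=3  [7,8,9]=3
  size 4 → [6,7,8,9]=6
  size 5 → [5,6,7,8,9]=6
  size 6 → [3,5,6,7,8,9]=6  [4,5,6,7,8,9]=6
  size 7 → [1,3,5,6,7,8,9]=6  [2,4,5,6,7,8,9]=6  [3,4,5,6,7,8,9]=12
  size 8 → [0,2,4,5,6,7,8,9]=6  [1,3,4,5,6,7,8,9]=18  [2,3,4,5,6,7,8,9]=18
  first=0(b) contributes 36
  first=1(a) contributes 24
|[w]| = 60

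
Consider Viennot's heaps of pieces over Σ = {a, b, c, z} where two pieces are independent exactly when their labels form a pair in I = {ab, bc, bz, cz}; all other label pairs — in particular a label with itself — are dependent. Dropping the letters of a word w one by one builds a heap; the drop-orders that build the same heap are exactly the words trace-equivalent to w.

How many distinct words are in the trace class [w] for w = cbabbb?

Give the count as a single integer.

15

drop 0:c onto floor
drop 1:b onto floor
drop 2:a onto {0:c}
drop 3:b onto {1:b}
drop 4:b onto {3:b}
drop 5:b onto {4:b}
ground layer = {0:c, 1:b}
drop-orders for the pieces not yet dropped (sum over which currently-grounded one goes next):
  1 to go: {2} 1  {5} 1
  2 to go: {0,2} 1  {2,5} 2  {4,5} 1
  3 to go: {0,2,5} 3  {2,4,5} 3  {3,4,5} 1
  4 to go: {0,2,4,5} 6  {1,3,4,5} 1  {2,3,4,5} 4
  if 0:c drops first: 5 orders
  if 1:b drops first: 10 orders
heap linearizations: 15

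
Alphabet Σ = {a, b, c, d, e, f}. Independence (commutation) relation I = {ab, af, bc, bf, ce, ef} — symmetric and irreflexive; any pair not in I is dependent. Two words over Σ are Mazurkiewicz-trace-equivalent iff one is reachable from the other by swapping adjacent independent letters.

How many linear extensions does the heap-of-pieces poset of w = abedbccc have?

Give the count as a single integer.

8

#0=a has no predecessor
#1=b has no predecessor
#2=e depends on [0:a, 1:b]
#3=d depends on [2:e]
#4=b depends on [3:d]
#5=c depends on [3:d]
#6=c depends on [5:c]
#7=c depends on [6:c]
sources: [0:a, 1:b]
N(rest) = Σ N(rest − s) over sources s of rest; N(one piece) = 1:
  size 1 → [4]=1  [7]=1
  size 2 → [4,7]=2  [6,7]=1
  size 3 → [4,6,7]=3  [5,6,7]=1
  size 4 → [4,5,6,7]=4
  size 5 → [3,4,5,6,7]=4
  size 6 → [2,3,4,5,6,7]=4
  first=0(a) contributes 4
  first=1(b) contributes 4
|[w]| = 8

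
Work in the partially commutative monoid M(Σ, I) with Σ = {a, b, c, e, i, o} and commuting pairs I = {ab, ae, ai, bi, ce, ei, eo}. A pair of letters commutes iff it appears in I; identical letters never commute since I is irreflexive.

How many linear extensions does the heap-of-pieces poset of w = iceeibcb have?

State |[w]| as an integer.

0(i) covers ∅
1(c) covers 0:i
2(e) covers ∅
3(e) covers 2:e
4(i) covers 1:c
5(b) covers 1:c, 3:e
6(c) covers 4:i, 5:b
7(b) covers 6:c
floor of heap: 0:i, 2:e
completions by unplaced set U, small U first (add the entries for U minus each lowest piece of U):
  |U|=1: {7}:1
  |U|=2: {6,7}:1
  |U|=3: {4,6,7}:1  {5,6,7}:1
  |U|=4: {3,5,6,7}:1  {4,5,6,7}:2
  |U|=5: {1,4,5,6,7}:2  {2,3,5,6,7}:1  {3,4,5,6,7}:3
  |U|=6: {0,1,4,5,6,7}:2  {1,3,4,5,6,7}:5  {2,3,4,5,6,7}:4
  start at 0(i): 9
  start at 2(e): 7
sum over floor = 16

16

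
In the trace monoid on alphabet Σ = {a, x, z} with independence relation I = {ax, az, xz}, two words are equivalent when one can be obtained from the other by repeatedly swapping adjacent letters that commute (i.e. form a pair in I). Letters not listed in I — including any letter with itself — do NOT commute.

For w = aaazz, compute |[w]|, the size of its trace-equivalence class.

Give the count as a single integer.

10

drop 0:a onto floor
drop 1:a onto {0:a}
drop 2:a onto {1:a}
drop 3:z onto floor
drop 4:z onto {3:z}
ground layer = {0:a, 3:z}
drop-orders for the pieces not yet dropped (sum over which currently-grounded one goes next):
  1 to go: {2} 1  {4} 1
  2 to go: {1,2} 1  {2,4} 2  {3,4} 1
  3 to go: {0,1,2} 1  {1,2,4} 3  {2,3,4} 3
  if 0:a drops first: 6 orders
  if 3:z drops first: 4 orders
heap linearizations: 10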